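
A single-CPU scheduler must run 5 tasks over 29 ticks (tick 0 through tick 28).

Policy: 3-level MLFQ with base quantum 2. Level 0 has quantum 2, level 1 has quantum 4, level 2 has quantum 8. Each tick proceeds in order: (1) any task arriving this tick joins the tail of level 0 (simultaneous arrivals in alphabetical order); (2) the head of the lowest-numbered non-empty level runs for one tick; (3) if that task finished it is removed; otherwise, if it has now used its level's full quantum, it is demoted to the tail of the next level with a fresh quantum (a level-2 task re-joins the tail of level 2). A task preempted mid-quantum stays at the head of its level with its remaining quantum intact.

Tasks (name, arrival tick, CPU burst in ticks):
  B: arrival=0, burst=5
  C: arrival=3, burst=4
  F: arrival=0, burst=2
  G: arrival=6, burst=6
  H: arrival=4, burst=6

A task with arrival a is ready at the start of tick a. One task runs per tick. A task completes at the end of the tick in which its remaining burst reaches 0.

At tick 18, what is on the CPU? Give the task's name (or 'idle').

t=0: L0/L1/L2 = BF/-/- → run B
t=1: L0/L1/L2 = BF/-/- → run B
t=2: L0/L1/L2 = F/B/- → run F
t=3: L0/L1/L2 = FC/B/- → run F
t=4: L0/L1/L2 = CH/B/- → run C
t=5: L0/L1/L2 = CH/B/- → run C
t=6: L0/L1/L2 = HG/BC/- → run H
t=7: L0/L1/L2 = HG/BC/- → run H
t=8: L0/L1/L2 = G/BCH/- → run G
t=9: L0/L1/L2 = G/BCH/- → run G
t=10: L0/L1/L2 = -/BCHG/- → run B
t=11: L0/L1/L2 = -/BCHG/- → run B
t=12: L0/L1/L2 = -/BCHG/- → run B
t=13: L0/L1/L2 = -/CHG/- → run C
t=14: L0/L1/L2 = -/CHG/- → run C
t=15: L0/L1/L2 = -/HG/- → run H
t=16: L0/L1/L2 = -/HG/- → run H
t=17: L0/L1/L2 = -/HG/- → run H
t=18: L0/L1/L2 = -/HG/- → run H
t=19: L0/L1/L2 = -/G/- → run G
t=20: L0/L1/L2 = -/G/- → run G
t=21: L0/L1/L2 = -/G/- → run G
t=22: L0/L1/L2 = -/G/- → run G
t=23: (idle)
t=24: (idle)
t=25: (idle)
t=26: (idle)
t=27: (idle)
t=28: (idle)

running at tick 18 = H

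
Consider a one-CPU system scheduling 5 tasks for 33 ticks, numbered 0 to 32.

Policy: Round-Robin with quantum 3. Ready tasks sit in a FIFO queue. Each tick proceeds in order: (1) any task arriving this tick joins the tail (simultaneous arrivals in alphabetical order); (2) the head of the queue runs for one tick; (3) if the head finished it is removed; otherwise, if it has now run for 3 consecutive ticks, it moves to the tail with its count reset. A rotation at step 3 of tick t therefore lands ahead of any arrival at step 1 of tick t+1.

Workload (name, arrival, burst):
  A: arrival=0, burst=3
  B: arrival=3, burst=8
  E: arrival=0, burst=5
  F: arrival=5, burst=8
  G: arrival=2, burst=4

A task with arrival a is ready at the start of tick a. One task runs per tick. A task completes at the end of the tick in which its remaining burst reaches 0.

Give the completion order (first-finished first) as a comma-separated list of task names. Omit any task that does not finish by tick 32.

t=0: queue=[A,E] q_used=0 → run A
t=1: queue=[A,E] q_used=1 → run A
t=2: queue=[A,E,G] q_used=2 → run A
t=3: queue=[E,G,B] q_used=0 → run E
t=4: queue=[E,G,B] q_used=1 → run E
t=5: queue=[E,G,B,F] q_used=2 → run E
t=6: queue=[G,B,F,E] q_used=0 → run G
t=7: queue=[G,B,F,E] q_used=1 → run G
t=8: queue=[G,B,F,E] q_used=2 → run G
t=9: queue=[B,F,E,G] q_used=0 → run B
t=10: queue=[B,F,E,G] q_used=1 → run B
t=11: queue=[B,F,E,G] q_used=2 → run B
t=12: queue=[F,E,G,B] q_used=0 → run F
t=13: queue=[F,E,G,B] q_used=1 → run F
t=14: queue=[F,E,G,B] q_used=2 → run F
t=15: queue=[E,G,B,F] q_used=0 → run E
t=16: queue=[E,G,B,F] q_used=1 → run E
t=17: queue=[G,B,F] q_used=0 → run G
t=18: queue=[B,F] q_used=0 → run B
t=19: queue=[B,F] q_used=1 → run B
t=20: queue=[B,F] q_used=2 → run B
t=21: queue=[F,B] q_used=0 → run F
t=22: queue=[F,B] q_used=1 → run F
t=23: queue=[F,B] q_used=2 → run F
t=24: queue=[B,F] q_used=0 → run B
t=25: queue=[B,F] q_used=1 → run B
t=26: queue=[F] q_used=0 → run F
t=27: queue=[F] q_used=1 → run F
t=28: (idle)
t=29: (idle)
t=30: (idle)
t=31: (idle)
t=32: (idle)

completion order = A, E, G, B, F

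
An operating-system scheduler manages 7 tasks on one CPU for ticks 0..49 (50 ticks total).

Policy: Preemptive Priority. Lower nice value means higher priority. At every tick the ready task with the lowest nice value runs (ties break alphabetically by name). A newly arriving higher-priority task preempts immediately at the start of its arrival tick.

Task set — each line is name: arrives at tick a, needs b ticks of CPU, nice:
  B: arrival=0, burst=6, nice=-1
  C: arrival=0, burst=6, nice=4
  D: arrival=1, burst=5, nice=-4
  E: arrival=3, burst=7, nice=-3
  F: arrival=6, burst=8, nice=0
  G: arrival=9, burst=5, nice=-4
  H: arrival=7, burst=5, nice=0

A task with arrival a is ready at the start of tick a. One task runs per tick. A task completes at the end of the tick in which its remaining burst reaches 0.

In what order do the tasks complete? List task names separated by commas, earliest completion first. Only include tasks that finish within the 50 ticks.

t=0: ready={B,C} → run B
t=1: ready={B,C,D} → run D
t=2: ready={B,C,D} → run D
t=3: ready={B,C,D,E} → run D
t=4: ready={B,C,D,E} → run D
t=5: ready={B,C,D,E} → run D
t=6: ready={B,C,E,F} → run E
t=7: ready={B,C,E,F,H} → run E
t=8: ready={B,C,E,F,H} → run E
t=9: ready={B,C,E,F,G,H} → run G
t=10: ready={B,C,E,F,G,H} → run G
t=11: ready={B,C,E,F,G,H} → run G
t=12: ready={B,C,E,F,G,H} → run G
t=13: ready={B,C,E,F,G,H} → run G
t=14: ready={B,C,E,F,H} → run E
t=15: ready={B,C,E,F,H} → run E
t=16: ready={B,C,E,F,H} → run E
t=17: ready={B,C,E,F,H} → run E
t=18: ready={B,C,F,H} → run B
t=19: ready={B,C,F,H} → run B
t=20: ready={B,C,F,H} → run B
t=21: ready={B,C,F,H} → run B
t=22: ready={B,C,F,H} → run B
t=23: ready={C,F,H} → run F
t=24: ready={C,F,H} → run F
t=25: ready={C,F,H} → run F
t=26: ready={C,F,H} → run F
t=27: ready={C,F,H} → run F
t=28: ready={C,F,H} → run F
t=29: ready={C,F,H} → run F
t=30: ready={C,F,H} → run F
t=31: ready={C,H} → run H
t=32: ready={C,H} → run H
t=33: ready={C,H} → run H
t=34: ready={C,H} → run H
t=35: ready={C,H} → run H
t=36: ready={C} → run C
t=37: ready={C} → run C
t=38: ready={C} → run C
t=39: ready={C} → run C
t=40: ready={C} → run C
t=41: ready={C} → run C
t=42: (idle)
t=43: (idle)
t=44: (idle)
t=45: (idle)
t=46: (idle)
t=47: (idle)
t=48: (idle)
t=49: (idle)

completion order = D, G, E, B, F, H, C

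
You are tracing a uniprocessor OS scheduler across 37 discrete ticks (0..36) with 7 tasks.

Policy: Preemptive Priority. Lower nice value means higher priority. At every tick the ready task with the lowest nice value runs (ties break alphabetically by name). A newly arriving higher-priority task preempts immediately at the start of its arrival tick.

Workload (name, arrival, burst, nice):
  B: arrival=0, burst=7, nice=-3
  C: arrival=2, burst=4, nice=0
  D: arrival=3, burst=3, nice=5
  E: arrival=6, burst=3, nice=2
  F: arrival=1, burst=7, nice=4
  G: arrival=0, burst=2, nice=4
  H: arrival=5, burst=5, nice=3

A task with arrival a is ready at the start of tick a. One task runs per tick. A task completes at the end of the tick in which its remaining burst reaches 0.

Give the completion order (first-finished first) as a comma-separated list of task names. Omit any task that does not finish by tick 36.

t=0: ready={B,G} → run B
t=1: ready={B,F,G} → run B
t=2: ready={B,C,F,G} → run B
t=3: ready={B,C,D,F,G} → run B
t=4: ready={B,C,D,F,G} → run B
t=5: ready={B,C,D,F,G,H} → run B
t=6: ready={B,C,D,E,F,G,H} → run B
t=7: ready={C,D,E,F,G,H} → run C
t=8: ready={C,D,E,F,G,H} → run C
t=9: ready={C,D,E,F,G,H} → run C
t=10: ready={C,D,E,F,G,H} → run C
t=11: ready={D,E,F,G,H} → run E
t=12: ready={D,E,F,G,H} → run E
t=13: ready={D,E,F,G,H} → run E
t=14: ready={D,F,G,H} → run H
t=15: ready={D,F,G,H} → run H
t=16: ready={D,F,G,H} → run H
t=17: ready={D,F,G,H} → run H
t=18: ready={D,F,G,H} → run H
t=19: ready={D,F,G} → run F
t=20: ready={D,F,G} → run F
t=21: ready={D,F,G} → run F
t=22: ready={D,F,G} → run F
t=23: ready={D,F,G} → run F
t=24: ready={D,F,G} → run F
t=25: ready={D,F,G} → run F
t=26: ready={D,G} → run G
t=27: ready={D,G} → run G
t=28: ready={D} → run D
t=29: ready={D} → run D
t=30: ready={D} → run D
t=31: (idle)
t=32: (idle)
t=33: (idle)
t=34: (idle)
t=35: (idle)
t=36: (idle)

completion order = B, C, E, H, F, G, D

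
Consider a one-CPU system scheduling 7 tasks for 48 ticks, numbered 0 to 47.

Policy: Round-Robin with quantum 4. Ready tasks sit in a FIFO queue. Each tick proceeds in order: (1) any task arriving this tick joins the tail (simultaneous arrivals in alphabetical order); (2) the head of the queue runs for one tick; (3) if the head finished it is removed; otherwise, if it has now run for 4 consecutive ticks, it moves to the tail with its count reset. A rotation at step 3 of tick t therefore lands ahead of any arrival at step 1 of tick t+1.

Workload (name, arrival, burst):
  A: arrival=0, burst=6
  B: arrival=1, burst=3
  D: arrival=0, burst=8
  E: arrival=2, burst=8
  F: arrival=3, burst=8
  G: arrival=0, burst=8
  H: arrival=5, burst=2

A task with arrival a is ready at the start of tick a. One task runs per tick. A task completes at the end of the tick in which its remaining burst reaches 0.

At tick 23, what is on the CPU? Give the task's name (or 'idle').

t=0: queue=[A,D,G] q_used=0 → run A
t=1: queue=[A,D,G,B] q_used=1 → run A
t=2: queue=[A,D,G,B,E] q_used=2 → run A
t=3: queue=[A,D,G,B,E,F] q_used=3 → run A
t=4: queue=[D,G,B,E,F,A] q_used=0 → run D
t=5: queue=[D,G,B,E,F,A,H] q_used=1 → run D
t=6: queue=[D,G,B,E,F,A,H] q_used=2 → run D
t=7: queue=[D,G,B,E,F,A,H] q_used=3 → run D
t=8: queue=[G,B,E,F,A,H,D] q_used=0 → run G
t=9: queue=[G,B,E,F,A,H,D] q_used=1 → run G
t=10: queue=[G,B,E,F,A,H,D] q_used=2 → run G
t=11: queue=[G,B,E,F,A,H,D] q_used=3 → run G
t=12: queue=[B,E,F,A,H,D,G] q_used=0 → run B
t=13: queue=[B,E,F,A,H,D,G] q_used=1 → run B
t=14: queue=[B,E,F,A,H,D,G] q_used=2 → run B
t=15: queue=[E,F,A,H,D,G] q_used=0 → run E
t=16: queue=[E,F,A,H,D,G] q_used=1 → run E
t=17: queue=[E,F,A,H,D,G] q_used=2 → run E
t=18: queue=[E,F,A,H,D,G] q_used=3 → run E
t=19: queue=[F,A,H,D,G,E] q_used=0 → run F
t=20: queue=[F,A,H,D,G,E] q_used=1 → run F
t=21: queue=[F,A,H,D,G,E] q_used=2 → run F
t=22: queue=[F,A,H,D,G,E] q_used=3 → run F
t=23: queue=[A,H,D,G,E,F] q_used=0 → run A
t=24: queue=[A,H,D,G,E,F] q_used=1 → run A
t=25: queue=[H,D,G,E,F] q_used=0 → run H
t=26: queue=[H,D,G,E,F] q_used=1 → run H
t=27: queue=[D,G,E,F] q_used=0 → run D
t=28: queue=[D,G,E,F] q_used=1 → run D
t=29: queue=[D,G,E,F] q_used=2 → run D
t=30: queue=[D,G,E,F] q_used=3 → run D
t=31: queue=[G,E,F] q_used=0 → run G
t=32: queue=[G,E,F] q_used=1 → run G
t=33: queue=[G,E,F] q_used=2 → run G
t=34: queue=[G,E,F] q_used=3 → run G
t=35: queue=[E,F] q_used=0 → run E
t=36: queue=[E,F] q_used=1 → run E
t=37: queue=[E,F] q_used=2 → run E
t=38: queue=[E,F] q_used=3 → run E
t=39: queue=[F] q_used=0 → run F
t=40: queue=[F] q_used=1 → run F
t=41: queue=[F] q_used=2 → run F
t=42: queue=[F] q_used=3 → run F
t=43: (idle)
t=44: (idle)
t=45: (idle)
t=46: (idle)
t=47: (idle)

running at tick 23 = A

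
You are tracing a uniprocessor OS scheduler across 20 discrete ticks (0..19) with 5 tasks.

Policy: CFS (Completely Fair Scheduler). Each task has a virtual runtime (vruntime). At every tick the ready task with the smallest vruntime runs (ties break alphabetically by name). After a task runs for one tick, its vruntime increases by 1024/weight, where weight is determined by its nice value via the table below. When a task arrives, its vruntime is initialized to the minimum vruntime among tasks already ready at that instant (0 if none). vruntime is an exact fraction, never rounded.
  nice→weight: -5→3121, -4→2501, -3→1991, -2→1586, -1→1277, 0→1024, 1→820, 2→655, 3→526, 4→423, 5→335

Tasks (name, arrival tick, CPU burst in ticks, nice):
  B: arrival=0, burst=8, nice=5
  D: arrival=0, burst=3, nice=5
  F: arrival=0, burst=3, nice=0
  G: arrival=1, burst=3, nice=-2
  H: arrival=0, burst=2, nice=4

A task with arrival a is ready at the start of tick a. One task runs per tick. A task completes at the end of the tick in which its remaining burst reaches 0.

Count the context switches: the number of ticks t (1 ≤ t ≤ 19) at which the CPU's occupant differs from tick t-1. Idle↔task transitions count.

context switches = 15

t=0: vr[B=0 D=0 F=0 H=0] → run B
t=1: vr[B=1024/335 D=0 F=0 G=0 H=0] → run D
t=2: vr[B=1024/335 D=1024/335 F=0 G=0 H=0] → run F
t=3: vr[B=1024/335 D=1024/335 F=1 G=0 H=0] → run G
t=4: vr[B=1024/335 D=1024/335 F=1 G=512/793 H=0] → run H
t=5: vr[B=1024/335 D=1024/335 F=1 G=512/793 H=1024/423] → run G
t=6: vr[B=1024/335 D=1024/335 F=1 G=1024/793 H=1024/423] → run F
t=7: vr[B=1024/335 D=1024/335 F=2 G=1024/793 H=1024/423] → run G
t=8: vr[B=1024/335 D=1024/335 F=2 H=1024/423] → run F
t=9: vr[B=1024/335 D=1024/335 H=1024/423] → run H
t=10: vr[B=1024/335 D=1024/335] → run B
t=11: vr[B=2048/335 D=1024/335] → run D
t=12: vr[B=2048/335 D=2048/335] → run B
t=13: vr[B=3072/335 D=2048/335] → run D
t=14: vr[B=3072/335] → run B
t=15: vr[B=4096/335] → run B
t=16: vr[B=1024/67] → run B
t=17: vr[B=6144/335] → run B
t=18: vr[B=7168/335] → run B
t=19: (idle)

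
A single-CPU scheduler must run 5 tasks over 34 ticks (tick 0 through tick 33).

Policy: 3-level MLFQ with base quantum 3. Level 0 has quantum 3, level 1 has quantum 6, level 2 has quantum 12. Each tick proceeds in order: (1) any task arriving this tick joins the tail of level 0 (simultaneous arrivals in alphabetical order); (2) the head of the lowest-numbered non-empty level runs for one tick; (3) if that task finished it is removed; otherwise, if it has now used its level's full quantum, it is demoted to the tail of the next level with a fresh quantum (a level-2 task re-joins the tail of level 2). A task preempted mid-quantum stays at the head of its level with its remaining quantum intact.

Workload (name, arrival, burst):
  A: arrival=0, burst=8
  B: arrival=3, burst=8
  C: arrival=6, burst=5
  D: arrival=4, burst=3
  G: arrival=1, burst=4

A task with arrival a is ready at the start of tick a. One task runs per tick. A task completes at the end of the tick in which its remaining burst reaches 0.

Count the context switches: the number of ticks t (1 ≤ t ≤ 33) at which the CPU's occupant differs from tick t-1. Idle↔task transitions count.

context switches = 9

t=0: L0/L1/L2 = A/-/- → run A
t=1: L0/L1/L2 = AG/-/- → run A
t=2: L0/L1/L2 = AG/-/- → run A
t=3: L0/L1/L2 = GB/A/- → run G
t=4: L0/L1/L2 = GBD/A/- → run G
t=5: L0/L1/L2 = GBD/A/- → run G
t=6: L0/L1/L2 = BDC/AG/- → run B
t=7: L0/L1/L2 = BDC/AG/- → run B
t=8: L0/L1/L2 = BDC/AG/- → run B
t=9: L0/L1/L2 = DC/AGB/- → run D
t=10: L0/L1/L2 = DC/AGB/- → run D
t=11: L0/L1/L2 = DC/AGB/- → run D
t=12: L0/L1/L2 = C/AGB/- → run C
t=13: L0/L1/L2 = C/AGB/- → run C
t=14: L0/L1/L2 = C/AGB/- → run C
t=15: L0/L1/L2 = -/AGBC/- → run A
t=16: L0/L1/L2 = -/AGBC/- → run A
t=17: L0/L1/L2 = -/AGBC/- → run A
t=18: L0/L1/L2 = -/AGBC/- → run A
t=19: L0/L1/L2 = -/AGBC/- → run A
t=20: L0/L1/L2 = -/GBC/- → run G
t=21: L0/L1/L2 = -/BC/- → run B
t=22: L0/L1/L2 = -/BC/- → run B
t=23: L0/L1/L2 = -/BC/- → run B
t=24: L0/L1/L2 = -/BC/- → run B
t=25: L0/L1/L2 = -/BC/- → run B
t=26: L0/L1/L2 = -/C/- → run C
t=27: L0/L1/L2 = -/C/- → run C
t=28: (idle)
t=29: (idle)
t=30: (idle)
t=31: (idle)
t=32: (idle)
t=33: (idle)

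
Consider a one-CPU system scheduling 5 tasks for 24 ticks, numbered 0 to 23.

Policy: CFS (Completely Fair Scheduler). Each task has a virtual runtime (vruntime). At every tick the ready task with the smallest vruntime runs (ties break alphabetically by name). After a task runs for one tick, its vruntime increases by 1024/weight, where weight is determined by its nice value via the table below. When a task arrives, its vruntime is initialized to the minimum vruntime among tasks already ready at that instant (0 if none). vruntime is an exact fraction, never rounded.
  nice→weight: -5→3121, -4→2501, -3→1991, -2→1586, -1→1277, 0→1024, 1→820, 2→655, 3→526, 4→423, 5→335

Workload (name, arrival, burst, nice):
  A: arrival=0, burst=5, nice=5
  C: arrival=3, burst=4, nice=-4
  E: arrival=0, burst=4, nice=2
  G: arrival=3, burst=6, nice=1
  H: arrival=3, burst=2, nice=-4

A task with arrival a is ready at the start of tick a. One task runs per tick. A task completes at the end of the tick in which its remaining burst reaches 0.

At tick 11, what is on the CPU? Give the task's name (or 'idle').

running at tick 11 = C

t=0: vr[A=0 E=0] → run A
t=1: vr[A=1024/335 E=0] → run E
t=2: vr[A=1024/335 E=1024/655] → run E
t=3: vr[A=1024/335 C=1024/335 E=2048/655 G=1024/335 H=1024/335] → run A
t=4: vr[A=2048/335 C=1024/335 E=2048/655 G=1024/335 H=1024/335] → run C
t=5: vr[A=2048/335 C=2904064/837835 E=2048/655 G=1024/335 H=1024/335] → run G
t=6: vr[A=2048/335 C=2904064/837835 E=2048/655 G=59136/13735 H=1024/335] → run H
t=7: vr[A=2048/335 C=2904064/837835 E=2048/655 G=59136/13735 H=2904064/837835] → run E
t=8: vr[A=2048/335 C=2904064/837835 E=3072/655 G=59136/13735 H=2904064/837835] → run C
t=9: vr[A=2048/335 C=3247104/837835 E=3072/655 G=59136/13735 H=2904064/837835] → run H
t=10: vr[A=2048/335 C=3247104/837835 E=3072/655 G=59136/13735] → run C
t=11: vr[A=2048/335 C=3590144/837835 E=3072/655 G=59136/13735] → run C
t=12: vr[A=2048/335 E=3072/655 G=59136/13735] → run G
t=13: vr[A=2048/335 E=3072/655 G=76288/13735] → run E
t=14: vr[A=2048/335 G=76288/13735] → run G
t=15: vr[A=2048/335 G=18688/2747] → run A
t=16: vr[A=3072/335 G=18688/2747] → run G
t=17: vr[A=3072/335 G=110592/13735] → run G
t=18: vr[A=3072/335 G=127744/13735] → run A
t=19: vr[A=4096/335 G=127744/13735] → run G
t=20: vr[A=4096/335] → run A
t=21: (idle)
t=22: (idle)
t=23: (idle)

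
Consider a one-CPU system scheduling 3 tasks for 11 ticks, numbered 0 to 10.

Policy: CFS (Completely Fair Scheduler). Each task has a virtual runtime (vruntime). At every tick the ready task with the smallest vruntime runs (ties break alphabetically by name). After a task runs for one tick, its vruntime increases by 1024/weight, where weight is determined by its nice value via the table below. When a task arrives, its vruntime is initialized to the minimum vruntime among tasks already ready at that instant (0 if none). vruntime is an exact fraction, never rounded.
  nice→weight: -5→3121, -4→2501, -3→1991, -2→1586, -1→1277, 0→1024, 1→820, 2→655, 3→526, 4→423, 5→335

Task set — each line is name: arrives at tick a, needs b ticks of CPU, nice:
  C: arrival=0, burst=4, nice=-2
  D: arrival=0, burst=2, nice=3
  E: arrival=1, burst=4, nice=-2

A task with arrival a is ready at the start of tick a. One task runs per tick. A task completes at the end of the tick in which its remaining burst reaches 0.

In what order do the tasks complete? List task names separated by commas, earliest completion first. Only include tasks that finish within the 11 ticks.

t=0: vr[C=0 D=0] → run C
t=1: vr[C=512/793 D=0 E=0] → run D
t=2: vr[C=512/793 D=512/263 E=0] → run E
t=3: vr[C=512/793 D=512/263 E=512/793] → run C
t=4: vr[C=1024/793 D=512/263 E=512/793] → run E
t=5: vr[C=1024/793 D=512/263 E=1024/793] → run C
t=6: vr[C=1536/793 D=512/263 E=1024/793] → run E
t=7: vr[C=1536/793 D=512/263 E=1536/793] → run C
t=8: vr[D=512/263 E=1536/793] → run E
t=9: vr[D=512/263] → run D
t=10: (idle)

completion order = C, E, D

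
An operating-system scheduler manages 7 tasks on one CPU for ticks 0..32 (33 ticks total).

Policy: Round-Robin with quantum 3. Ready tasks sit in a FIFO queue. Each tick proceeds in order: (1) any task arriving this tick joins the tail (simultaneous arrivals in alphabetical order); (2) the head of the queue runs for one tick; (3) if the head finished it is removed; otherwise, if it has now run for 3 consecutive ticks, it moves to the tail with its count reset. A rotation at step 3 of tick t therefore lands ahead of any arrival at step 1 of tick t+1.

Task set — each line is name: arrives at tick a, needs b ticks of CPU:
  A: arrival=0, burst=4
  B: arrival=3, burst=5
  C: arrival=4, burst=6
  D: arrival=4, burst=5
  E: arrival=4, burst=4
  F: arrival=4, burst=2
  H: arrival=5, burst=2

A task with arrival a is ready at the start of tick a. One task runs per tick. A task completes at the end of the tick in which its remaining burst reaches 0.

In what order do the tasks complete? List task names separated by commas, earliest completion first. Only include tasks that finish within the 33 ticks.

t=0: queue=[A] q_used=0 → run A
t=1: queue=[A] q_used=1 → run A
t=2: queue=[A] q_used=2 → run A
t=3: queue=[A,B] q_used=0 → run A
t=4: queue=[B,C,D,E,F] q_used=0 → run B
t=5: queue=[B,C,D,E,F,H] q_used=1 → run B
t=6: queue=[B,C,D,E,F,H] q_used=2 → run B
t=7: queue=[C,D,E,F,H,B] q_used=0 → run C
t=8: queue=[C,D,E,F,H,B] q_used=1 → run C
t=9: queue=[C,D,E,F,H,B] q_used=2 → run C
t=10: queue=[D,E,F,H,B,C] q_used=0 → run D
t=11: queue=[D,E,F,H,B,C] q_used=1 → run D
t=12: queue=[D,E,F,H,B,C] q_used=2 → run D
t=13: queue=[E,F,H,B,C,D] q_used=0 → run E
t=14: queue=[E,F,H,B,C,D] q_used=1 → run E
t=15: queue=[E,F,H,B,C,D] q_used=2 → run E
t=16: queue=[F,H,B,C,D,E] q_used=0 → run F
t=17: queue=[F,H,B,C,D,E] q_used=1 → run F
t=18: queue=[H,B,C,D,E] q_used=0 → run H
t=19: queue=[H,B,C,D,E] q_used=1 → run H
t=20: queue=[B,C,D,E] q_used=0 → run B
t=21: queue=[B,C,D,E] q_used=1 → run B
t=22: queue=[C,D,E] q_used=0 → run C
t=23: queue=[C,D,E] q_used=1 → run C
t=24: queue=[C,D,E] q_used=2 → run C
t=25: queue=[D,E] q_used=0 → run D
t=26: queue=[D,E] q_used=1 → run D
t=27: queue=[E] q_used=0 → run E
t=28: (idle)
t=29: (idle)
t=30: (idle)
t=31: (idle)
t=32: (idle)

completion order = A, F, H, B, C, D, E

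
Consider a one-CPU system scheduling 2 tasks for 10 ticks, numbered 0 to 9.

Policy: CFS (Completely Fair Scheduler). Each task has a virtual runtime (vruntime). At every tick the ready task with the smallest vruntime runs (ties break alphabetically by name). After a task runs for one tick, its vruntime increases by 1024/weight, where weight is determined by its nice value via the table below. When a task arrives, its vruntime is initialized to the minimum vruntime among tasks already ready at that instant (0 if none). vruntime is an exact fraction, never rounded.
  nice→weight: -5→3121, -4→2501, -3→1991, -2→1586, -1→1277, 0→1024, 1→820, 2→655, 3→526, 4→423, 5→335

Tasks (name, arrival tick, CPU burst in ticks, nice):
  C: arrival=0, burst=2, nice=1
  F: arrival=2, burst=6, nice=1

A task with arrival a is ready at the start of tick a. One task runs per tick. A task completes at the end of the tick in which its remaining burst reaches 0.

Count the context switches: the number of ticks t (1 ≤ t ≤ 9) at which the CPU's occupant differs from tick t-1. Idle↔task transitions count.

t=0: vr[C=0] → run C
t=1: vr[C=256/205] → run C
t=2: vr[F=0] → run F
t=3: vr[F=256/205] → run F
t=4: vr[F=512/205] → run F
t=5: vr[F=768/205] → run F
t=6: vr[F=1024/205] → run F
t=7: vr[F=256/41] → run F
t=8: (idle)
t=9: (idle)

context switches = 2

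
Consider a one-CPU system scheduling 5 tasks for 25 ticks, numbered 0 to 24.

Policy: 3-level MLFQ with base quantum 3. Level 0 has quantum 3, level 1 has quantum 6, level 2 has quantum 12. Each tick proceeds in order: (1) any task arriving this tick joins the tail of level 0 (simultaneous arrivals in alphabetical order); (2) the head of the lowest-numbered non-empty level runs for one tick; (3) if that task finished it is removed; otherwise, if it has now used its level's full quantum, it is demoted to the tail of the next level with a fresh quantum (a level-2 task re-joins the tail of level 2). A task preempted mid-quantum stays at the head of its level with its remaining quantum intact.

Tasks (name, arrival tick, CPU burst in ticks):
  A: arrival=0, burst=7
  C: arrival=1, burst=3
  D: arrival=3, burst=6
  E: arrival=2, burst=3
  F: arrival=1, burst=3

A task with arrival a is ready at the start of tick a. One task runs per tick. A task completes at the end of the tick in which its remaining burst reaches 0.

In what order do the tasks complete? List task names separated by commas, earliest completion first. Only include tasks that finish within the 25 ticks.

t=0: L0/L1/L2 = A/-/- → run A
t=1: L0/L1/L2 = ACF/-/- → run A
t=2: L0/L1/L2 = ACFE/-/- → run A
t=3: L0/L1/L2 = CFED/A/- → run C
t=4: L0/L1/L2 = CFED/A/- → run C
t=5: L0/L1/L2 = CFED/A/- → run C
t=6: L0/L1/L2 = FED/A/- → run F
t=7: L0/L1/L2 = FED/A/- → run F
t=8: L0/L1/L2 = FED/A/- → run F
t=9: L0/L1/L2 = ED/A/- → run E
t=10: L0/L1/L2 = ED/A/- → run E
t=11: L0/L1/L2 = ED/A/- → run E
t=12: L0/L1/L2 = D/A/- → run D
t=13: L0/L1/L2 = D/A/- → run D
t=14: L0/L1/L2 = D/A/- → run D
t=15: L0/L1/L2 = -/AD/- → run A
t=16: L0/L1/L2 = -/AD/- → run A
t=17: L0/L1/L2 = -/AD/- → run A
t=18: L0/L1/L2 = -/AD/- → run A
t=19: L0/L1/L2 = -/D/- → run D
t=20: L0/L1/L2 = -/D/- → run D
t=21: L0/L1/L2 = -/D/- → run D
t=22: (idle)
t=23: (idle)
t=24: (idle)

completion order = C, F, E, A, D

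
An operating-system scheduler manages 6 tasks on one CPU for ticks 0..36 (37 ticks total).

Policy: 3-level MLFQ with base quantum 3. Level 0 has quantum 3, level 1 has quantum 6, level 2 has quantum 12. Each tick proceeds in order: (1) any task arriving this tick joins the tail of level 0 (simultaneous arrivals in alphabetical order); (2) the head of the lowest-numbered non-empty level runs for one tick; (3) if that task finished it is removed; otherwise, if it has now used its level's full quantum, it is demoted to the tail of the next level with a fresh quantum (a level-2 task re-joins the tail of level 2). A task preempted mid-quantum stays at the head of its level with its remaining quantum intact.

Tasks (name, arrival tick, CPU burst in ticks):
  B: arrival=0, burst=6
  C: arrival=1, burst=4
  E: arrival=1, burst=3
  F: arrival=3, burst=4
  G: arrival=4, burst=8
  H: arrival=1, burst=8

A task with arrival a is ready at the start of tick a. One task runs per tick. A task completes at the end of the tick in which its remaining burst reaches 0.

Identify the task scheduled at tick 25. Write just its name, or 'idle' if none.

t=0: L0/L1/L2 = B/-/- → run B
t=1: L0/L1/L2 = BCEH/-/- → run B
t=2: L0/L1/L2 = BCEH/-/- → run B
t=3: L0/L1/L2 = CEHF/B/- → run C
t=4: L0/L1/L2 = CEHFG/B/- → run C
t=5: L0/L1/L2 = CEHFG/B/- → run C
t=6: L0/L1/L2 = EHFG/BC/- → run E
t=7: L0/L1/L2 = EHFG/BC/- → run E
t=8: L0/L1/L2 = EHFG/BC/- → run E
t=9: L0/L1/L2 = HFG/BC/- → run H
t=10: L0/L1/L2 = HFG/BC/- → run H
t=11: L0/L1/L2 = HFG/BC/- → run H
t=12: L0/L1/L2 = FG/BCH/- → run F
t=13: L0/L1/L2 = FG/BCH/- → run F
t=14: L0/L1/L2 = FG/BCH/- → run F
t=15: L0/L1/L2 = G/BCHF/- → run G
t=16: L0/L1/L2 = G/BCHF/- → run G
t=17: L0/L1/L2 = G/BCHF/- → run G
t=18: L0/L1/L2 = -/BCHFG/- → run B
t=19: L0/L1/L2 = -/BCHFG/- → run B
t=20: L0/L1/L2 = -/BCHFG/- → run B
t=21: L0/L1/L2 = -/CHFG/- → run C
t=22: L0/L1/L2 = -/HFG/- → run H
t=23: L0/L1/L2 = -/HFG/- → run H
t=24: L0/L1/L2 = -/HFG/- → run H
t=25: L0/L1/L2 = -/HFG/- → run H
t=26: L0/L1/L2 = -/HFG/- → run H
t=27: L0/L1/L2 = -/FG/- → run F
t=28: L0/L1/L2 = -/G/- → run G
t=29: L0/L1/L2 = -/G/- → run G
t=30: L0/L1/L2 = -/G/- → run G
t=31: L0/L1/L2 = -/G/- → run G
t=32: L0/L1/L2 = -/G/- → run G
t=33: (idle)
t=34: (idle)
t=35: (idle)
t=36: (idle)

running at tick 25 = H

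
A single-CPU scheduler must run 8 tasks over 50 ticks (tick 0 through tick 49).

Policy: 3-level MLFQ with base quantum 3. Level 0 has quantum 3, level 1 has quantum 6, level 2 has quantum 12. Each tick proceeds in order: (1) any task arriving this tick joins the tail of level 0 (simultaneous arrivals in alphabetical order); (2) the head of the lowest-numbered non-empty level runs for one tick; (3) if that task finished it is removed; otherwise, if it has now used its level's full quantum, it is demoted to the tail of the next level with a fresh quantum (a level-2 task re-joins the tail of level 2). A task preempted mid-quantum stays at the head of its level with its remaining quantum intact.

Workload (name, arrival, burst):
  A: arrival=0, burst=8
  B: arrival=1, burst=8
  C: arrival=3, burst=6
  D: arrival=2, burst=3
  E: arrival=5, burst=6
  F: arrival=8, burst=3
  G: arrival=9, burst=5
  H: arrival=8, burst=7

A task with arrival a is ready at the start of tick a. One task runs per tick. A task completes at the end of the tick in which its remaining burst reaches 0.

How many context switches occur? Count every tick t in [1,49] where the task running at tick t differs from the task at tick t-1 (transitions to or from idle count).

t=0: L0/L1/L2 = A/-/- → run A
t=1: L0/L1/L2 = AB/-/- → run A
t=2: L0/L1/L2 = ABD/-/- → run A
t=3: L0/L1/L2 = BDC/A/- → run B
t=4: L0/L1/L2 = BDC/A/- → run B
t=5: L0/L1/L2 = BDCE/A/- → run B
t=6: L0/L1/L2 = DCE/AB/- → run D
t=7: L0/L1/L2 = DCE/AB/- → run D
t=8: L0/L1/L2 = DCEFH/AB/- → run D
t=9: L0/L1/L2 = CEFHG/AB/- → run C
t=10: L0/L1/L2 = CEFHG/AB/- → run C
t=11: L0/L1/L2 = CEFHG/AB/- → run C
t=12: L0/L1/L2 = EFHG/ABC/- → run E
t=13: L0/L1/L2 = EFHG/ABC/- → run E
t=14: L0/L1/L2 = EFHG/ABC/- → run E
t=15: L0/L1/L2 = FHG/ABCE/- → run F
t=16: L0/L1/L2 = FHG/ABCE/- → run F
t=17: L0/L1/L2 = FHG/ABCE/- → run F
t=18: L0/L1/L2 = HG/ABCE/- → run H
t=19: L0/L1/L2 = HG/ABCE/- → run H
t=20: L0/L1/L2 = HG/ABCE/- → run H
t=21: L0/L1/L2 = G/ABCEH/- → run G
t=22: L0/L1/L2 = G/ABCEH/- → run G
t=23: L0/L1/L2 = G/ABCEH/- → run G
t=24: L0/L1/L2 = -/ABCEHG/- → run A
t=25: L0/L1/L2 = -/ABCEHG/- → run A
t=26: L0/L1/L2 = -/ABCEHG/- → run A
t=27: L0/L1/L2 = -/ABCEHG/- → run A
t=28: L0/L1/L2 = -/ABCEHG/- → run A
t=29: L0/L1/L2 = -/BCEHG/- → run B
t=30: L0/L1/L2 = -/BCEHG/- → run B
t=31: L0/L1/L2 = -/BCEHG/- → run B
t=32: L0/L1/L2 = -/BCEHG/- → run B
t=33: L0/L1/L2 = -/BCEHG/- → run B
t=34: L0/L1/L2 = -/CEHG/- → run C
t=35: L0/L1/L2 = -/CEHG/- → run C
t=36: L0/L1/L2 = -/CEHG/- → run C
t=37: L0/L1/L2 = -/EHG/- → run E
t=38: L0/L1/L2 = -/EHG/- → run E
t=39: L0/L1/L2 = -/EHG/- → run E
t=40: L0/L1/L2 = -/HG/- → run H
t=41: L0/L1/L2 = -/HG/- → run H
t=42: L0/L1/L2 = -/HG/- → run H
t=43: L0/L1/L2 = -/HG/- → run H
t=44: L0/L1/L2 = -/G/- → run G
t=45: L0/L1/L2 = -/G/- → run G
t=46: (idle)
t=47: (idle)
t=48: (idle)
t=49: (idle)

context switches = 14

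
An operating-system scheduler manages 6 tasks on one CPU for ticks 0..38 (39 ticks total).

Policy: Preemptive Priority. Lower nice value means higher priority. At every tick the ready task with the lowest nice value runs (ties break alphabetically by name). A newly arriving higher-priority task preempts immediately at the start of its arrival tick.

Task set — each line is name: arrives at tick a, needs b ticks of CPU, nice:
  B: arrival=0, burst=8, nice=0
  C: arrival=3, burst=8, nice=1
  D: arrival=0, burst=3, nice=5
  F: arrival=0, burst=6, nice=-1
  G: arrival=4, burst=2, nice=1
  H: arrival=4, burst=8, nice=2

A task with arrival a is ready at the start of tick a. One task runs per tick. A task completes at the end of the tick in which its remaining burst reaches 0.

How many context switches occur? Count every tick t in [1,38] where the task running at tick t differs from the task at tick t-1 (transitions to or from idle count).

t=0: ready={B,D,F} → run F
t=1: ready={B,D,F} → run F
t=2: ready={B,D,F} → run F
t=3: ready={B,C,D,F} → run F
t=4: ready={B,C,D,F,G,H} → run F
t=5: ready={B,C,D,F,G,H} → run F
t=6: ready={B,C,D,G,H} → run B
t=7: ready={B,C,D,G,H} → run B
t=8: ready={B,C,D,G,H} → run B
t=9: ready={B,C,D,G,H} → run B
t=10: ready={B,C,D,G,H} → run B
t=11: ready={B,C,D,G,H} → run B
t=12: ready={B,C,D,G,H} → run B
t=13: ready={B,C,D,G,H} → run B
t=14: ready={C,D,G,H} → run C
t=15: ready={C,D,G,H} → run C
t=16: ready={C,D,G,H} → run C
t=17: ready={C,D,G,H} → run C
t=18: ready={C,D,G,H} → run C
t=19: ready={C,D,G,H} → run C
t=20: ready={C,D,G,H} → run C
t=21: ready={C,D,G,H} → run C
t=22: ready={D,G,H} → run G
t=23: ready={D,G,H} → run G
t=24: ready={D,H} → run H
t=25: ready={D,H} → run H
t=26: ready={D,H} → run H
t=27: ready={D,H} → run H
t=28: ready={D,H} → run H
t=29: ready={D,H} → run H
t=30: ready={D,H} → run H
t=31: ready={D,H} → run H
t=32: ready={D} → run D
t=33: ready={D} → run D
t=34: ready={D} → run D
t=35: (idle)
t=36: (idle)
t=37: (idle)
t=38: (idle)

context switches = 6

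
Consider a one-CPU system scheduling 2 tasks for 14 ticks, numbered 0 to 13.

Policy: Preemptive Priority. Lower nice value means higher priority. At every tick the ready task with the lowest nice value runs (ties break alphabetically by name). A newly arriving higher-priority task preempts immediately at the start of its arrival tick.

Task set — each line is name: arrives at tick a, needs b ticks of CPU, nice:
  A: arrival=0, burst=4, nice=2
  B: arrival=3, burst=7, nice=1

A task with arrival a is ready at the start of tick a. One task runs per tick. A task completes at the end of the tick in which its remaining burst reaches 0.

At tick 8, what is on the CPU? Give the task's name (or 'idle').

running at tick 8 = B

t=0: ready={A} → run A
t=1: ready={A} → run A
t=2: ready={A} → run A
t=3: ready={A,B} → run B
t=4: ready={A,B} → run B
t=5: ready={A,B} → run B
t=6: ready={A,B} → run B
t=7: ready={A,B} → run B
t=8: ready={A,B} → run B
t=9: ready={A,B} → run B
t=10: ready={A} → run A
t=11: (idle)
t=12: (idle)
t=13: (idle)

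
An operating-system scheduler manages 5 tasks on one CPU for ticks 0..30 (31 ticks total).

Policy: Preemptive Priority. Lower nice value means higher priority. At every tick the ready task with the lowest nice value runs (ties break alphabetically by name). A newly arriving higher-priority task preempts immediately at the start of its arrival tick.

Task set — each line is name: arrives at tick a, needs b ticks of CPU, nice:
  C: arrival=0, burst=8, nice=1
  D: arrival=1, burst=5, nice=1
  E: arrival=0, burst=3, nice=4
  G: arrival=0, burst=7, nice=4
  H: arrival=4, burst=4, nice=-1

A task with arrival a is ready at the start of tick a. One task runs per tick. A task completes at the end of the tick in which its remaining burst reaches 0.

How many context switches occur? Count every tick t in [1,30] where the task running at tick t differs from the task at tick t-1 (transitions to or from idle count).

context switches = 6

t=0: ready={C,E,G} → run C
t=1: ready={C,D,E,G} → run C
t=2: ready={C,D,E,G} → run C
t=3: ready={C,D,E,G} → run C
t=4: ready={C,D,E,G,H} → run H
t=5: ready={C,D,E,G,H} → run H
t=6: ready={C,D,E,G,H} → run H
t=7: ready={C,D,E,G,H} → run H
t=8: ready={C,D,E,G} → run C
t=9: ready={C,D,E,G} → run C
t=10: ready={C,D,E,G} → run C
t=11: ready={C,D,E,G} → run C
t=12: ready={D,E,G} → run D
t=13: ready={D,E,G} → run D
t=14: ready={D,E,G} → run D
t=15: ready={D,E,G} → run D
t=16: ready={D,E,G} → run D
t=17: ready={E,G} → run E
t=18: ready={E,G} → run E
t=19: ready={E,G} → run E
t=20: ready={G} → run G
t=21: ready={G} → run G
t=22: ready={G} → run G
t=23: ready={G} → run G
t=24: ready={G} → run G
t=25: ready={G} → run G
t=26: ready={G} → run G
t=27: (idle)
t=28: (idle)
t=29: (idle)
t=30: (idle)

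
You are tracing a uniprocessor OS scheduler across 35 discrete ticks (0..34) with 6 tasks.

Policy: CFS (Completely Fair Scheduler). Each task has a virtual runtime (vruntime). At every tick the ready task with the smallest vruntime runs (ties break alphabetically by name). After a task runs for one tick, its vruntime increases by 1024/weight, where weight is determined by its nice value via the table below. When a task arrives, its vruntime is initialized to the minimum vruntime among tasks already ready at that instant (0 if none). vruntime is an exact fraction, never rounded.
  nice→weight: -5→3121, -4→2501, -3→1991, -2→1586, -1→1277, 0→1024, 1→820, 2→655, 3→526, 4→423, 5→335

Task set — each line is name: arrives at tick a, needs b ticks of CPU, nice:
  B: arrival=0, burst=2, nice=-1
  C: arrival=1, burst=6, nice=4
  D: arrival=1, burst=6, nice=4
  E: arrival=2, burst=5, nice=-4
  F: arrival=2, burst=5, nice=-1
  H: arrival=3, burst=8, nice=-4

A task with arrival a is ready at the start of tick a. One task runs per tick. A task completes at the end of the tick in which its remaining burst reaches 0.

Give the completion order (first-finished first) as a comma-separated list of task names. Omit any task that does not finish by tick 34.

completion order = B, E, H, F, C, D

t=0: vr[B=0] → run B
t=1: vr[B=1024/1277 C=1024/1277 D=1024/1277] → run B
t=2: vr[C=1024/1277 D=1024/1277 E=1024/1277 F=1024/1277] → run C
t=3: vr[C=1740800/540171 D=1024/1277 E=1024/1277 F=1024/1277 H=1024/1277] → run D
t=4: vr[C=1740800/540171 D=1740800/540171 E=1024/1277 F=1024/1277 H=1024/1277] → run E
t=5: vr[C=1740800/540171 D=1740800/540171 E=3868672/3193777 F=1024/1277 H=1024/1277] → run F
t=6: vr[C=1740800/540171 D=1740800/540171 E=3868672/3193777 F=2048/1277 H=1024/1277] → run H
t=7: vr[C=1740800/540171 D=1740800/540171 E=3868672/3193777 F=2048/1277 H=3868672/3193777] → run E
t=8: vr[C=1740800/540171 D=1740800/540171 E=5176320/3193777 F=2048/1277 H=3868672/3193777] → run H
t=9: vr[C=1740800/540171 D=1740800/540171 E=5176320/3193777 F=2048/1277 H=5176320/3193777] → run F
t=10: vr[C=1740800/540171 D=1740800/540171 E=5176320/3193777 F=3072/1277 H=5176320/3193777] → run E
t=11: vr[C=1740800/540171 D=1740800/540171 E=6483968/3193777 F=3072/1277 H=5176320/3193777] → run H
t=12: vr[C=1740800/540171 D=1740800/540171 E=6483968/3193777 F=3072/1277 H=6483968/3193777] → run E
t=13: vr[C=1740800/540171 D=1740800/540171 E=7791616/3193777 F=3072/1277 H=6483968/3193777] → run H
t=14: vr[C=1740800/540171 D=1740800/540171 E=7791616/3193777 F=3072/1277 H=7791616/3193777] → run F
t=15: vr[C=1740800/540171 D=1740800/540171 E=7791616/3193777 F=4096/1277 H=7791616/3193777] → run E
t=16: vr[C=1740800/540171 D=1740800/540171 F=4096/1277 H=7791616/3193777] → run H
t=17: vr[C=1740800/540171 D=1740800/540171 F=4096/1277 H=9099264/3193777] → run H
t=18: vr[C=1740800/540171 D=1740800/540171 F=4096/1277 H=10406912/3193777] → run F
t=19: vr[C=1740800/540171 D=1740800/540171 F=5120/1277 H=10406912/3193777] → run C
t=20: vr[C=3048448/540171 D=1740800/540171 F=5120/1277 H=10406912/3193777] → run D
t=21: vr[C=3048448/540171 D=3048448/540171 F=5120/1277 H=10406912/3193777] → run H
t=22: vr[C=3048448/540171 D=3048448/540171 F=5120/1277 H=11714560/3193777] → run H
t=23: vr[C=3048448/540171 D=3048448/540171 F=5120/1277] → run F
t=24: vr[C=3048448/540171 D=3048448/540171] → run C
t=25: vr[C=1452032/180057 D=3048448/540171] → run D
t=26: vr[C=1452032/180057 D=1452032/180057] → run C
t=27: vr[C=5663744/540171 D=1452032/180057] → run D
t=28: vr[C=5663744/540171 D=5663744/540171] → run C
t=29: vr[C=6971392/540171 D=5663744/540171] → run D
t=30: vr[C=6971392/540171 D=6971392/540171] → run C
t=31: vr[D=6971392/540171] → run D
t=32: (idle)
t=33: (idle)
t=34: (idle)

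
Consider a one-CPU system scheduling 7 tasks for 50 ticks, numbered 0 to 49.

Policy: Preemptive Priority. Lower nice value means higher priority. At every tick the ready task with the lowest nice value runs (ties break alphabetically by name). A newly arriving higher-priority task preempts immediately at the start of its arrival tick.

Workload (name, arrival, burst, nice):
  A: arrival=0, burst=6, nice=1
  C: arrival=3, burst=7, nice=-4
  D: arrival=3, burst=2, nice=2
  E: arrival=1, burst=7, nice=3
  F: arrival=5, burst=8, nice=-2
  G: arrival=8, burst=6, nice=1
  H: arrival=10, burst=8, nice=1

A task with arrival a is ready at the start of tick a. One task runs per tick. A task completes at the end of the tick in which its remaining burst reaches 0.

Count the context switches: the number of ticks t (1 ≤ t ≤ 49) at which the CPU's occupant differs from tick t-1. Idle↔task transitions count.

t=0: ready={A} → run A
t=1: ready={A,E} → run A
t=2: ready={A,E} → run A
t=3: ready={A,C,D,E} → run C
t=4: ready={A,C,D,E} → run C
t=5: ready={A,C,D,E,F} → run C
t=6: ready={A,C,D,E,F} → run C
t=7: ready={A,C,D,E,F} → run C
t=8: ready={A,C,D,E,F,G} → run C
t=9: ready={A,C,D,E,F,G} → run C
t=10: ready={A,D,E,F,G,H} → run F
t=11: ready={A,D,E,F,G,H} → run F
t=12: ready={A,D,E,F,G,H} → run F
t=13: ready={A,D,E,F,G,H} → run F
t=14: ready={A,D,E,F,G,H} → run F
t=15: ready={A,D,E,F,G,H} → run F
t=16: ready={A,D,E,F,G,H} → run F
t=17: ready={A,D,E,F,G,H} → run F
t=18: ready={A,D,E,G,H} → run A
t=19: ready={A,D,E,G,H} → run A
t=20: ready={A,D,E,G,H} → run A
t=21: ready={D,E,G,H} → run G
t=22: ready={D,E,G,H} → run G
t=23: ready={D,E,G,H} → run G
t=24: ready={D,E,G,H} → run G
t=25: ready={D,E,G,H} → run G
t=26: ready={D,E,G,H} → run G
t=27: ready={D,E,H} → run H
t=28: ready={D,E,H} → run H
t=29: ready={D,E,H} → run H
t=30: ready={D,E,H} → run H
t=31: ready={D,E,H} → run H
t=32: ready={D,E,H} → run H
t=33: ready={D,E,H} → run H
t=34: ready={D,E,H} → run H
t=35: ready={D,E} → run D
t=36: ready={D,E} → run D
t=37: ready={E} → run E
t=38: ready={E} → run E
t=39: ready={E} → run E
t=40: ready={E} → run E
t=41: ready={E} → run E
t=42: ready={E} → run E
t=43: ready={E} → run E
t=44: (idle)
t=45: (idle)
t=46: (idle)
t=47: (idle)
t=48: (idle)
t=49: (idle)

context switches = 8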